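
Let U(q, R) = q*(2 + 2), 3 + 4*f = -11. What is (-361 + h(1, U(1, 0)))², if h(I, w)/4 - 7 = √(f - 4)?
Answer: 110769 - 1332*I*√30 ≈ 1.1077e+5 - 7295.7*I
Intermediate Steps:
f = -7/2 (f = -¾ + (¼)*(-11) = -¾ - 11/4 = -7/2 ≈ -3.5000)
U(q, R) = 4*q (U(q, R) = q*4 = 4*q)
h(I, w) = 28 + 2*I*√30 (h(I, w) = 28 + 4*√(-7/2 - 4) = 28 + 4*√(-15/2) = 28 + 4*(I*√30/2) = 28 + 2*I*√30)
(-361 + h(1, U(1, 0)))² = (-361 + (28 + 2*I*√30))² = (-333 + 2*I*√30)²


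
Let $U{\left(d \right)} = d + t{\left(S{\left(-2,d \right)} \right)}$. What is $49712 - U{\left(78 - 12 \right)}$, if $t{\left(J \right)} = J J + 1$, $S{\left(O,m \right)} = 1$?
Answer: $49644$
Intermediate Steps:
$t{\left(J \right)} = 1 + J^{2}$ ($t{\left(J \right)} = J^{2} + 1 = 1 + J^{2}$)
$U{\left(d \right)} = 2 + d$ ($U{\left(d \right)} = d + \left(1 + 1^{2}\right) = d + \left(1 + 1\right) = d + 2 = 2 + d$)
$49712 - U{\left(78 - 12 \right)} = 49712 - \left(2 + \left(78 - 12\right)\right) = 49712 - \left(2 + 66\right) = 49712 - 68 = 49644$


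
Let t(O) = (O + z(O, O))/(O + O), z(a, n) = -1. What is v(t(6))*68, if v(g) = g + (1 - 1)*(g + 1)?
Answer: 85/3 ≈ 28.333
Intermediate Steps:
t(O) = (-1 + O)/(2*O) (t(O) = (O - 1)/(O + O) = (-1 + O)/((2*O)) = (-1 + O)*(1/(2*O)) = (-1 + O)/(2*O))
v(g) = g (v(g) = g + 0*(1 + g) = g + 0 = g)
v(t(6))*68 = ((½)*(-1 + 6)/6)*68 = ((½)*(⅙)*5)*68 = (5/12)*68 = 85/3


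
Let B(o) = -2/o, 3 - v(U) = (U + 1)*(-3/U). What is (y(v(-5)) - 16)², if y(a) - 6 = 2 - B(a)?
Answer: 42436/729 ≈ 58.211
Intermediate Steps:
v(U) = 3 + 3*(1 + U)/U (v(U) = 3 - (U + 1)*(-3/U) = 3 - (1 + U)*(-3/U) = 3 - (-3)*(1 + U)/U = 3 + 3*(1 + U)/U)
y(a) = 8 + 2/a (y(a) = 6 + (2 - (-2)/a) = 6 + (2 + 2/a) = 8 + 2/a)
(y(v(-5)) - 16)² = ((8 + 2/(6 + 3/(-5))) - 16)² = ((8 + 2/(6 + 3*(-⅕))) - 16)² = ((8 + 2/(6 - ⅗)) - 16)² = ((8 + 2/(27/5)) - 16)² = ((8 + 2*(5/27)) - 16)² = ((8 + 10/27) - 16)² = (226/27 - 16)² = (-206/27)² = 42436/729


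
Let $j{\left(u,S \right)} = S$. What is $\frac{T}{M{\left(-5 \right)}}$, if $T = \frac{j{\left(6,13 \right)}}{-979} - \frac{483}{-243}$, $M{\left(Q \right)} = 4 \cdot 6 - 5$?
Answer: $\frac{156566}{1506681} \approx 0.10391$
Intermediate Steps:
$M{\left(Q \right)} = 19$ ($M{\left(Q \right)} = 24 - 5 = 19$)
$T = \frac{156566}{79299}$ ($T = \frac{13}{-979} - \frac{483}{-243} = 13 \left(- \frac{1}{979}\right) - - \frac{161}{81} = - \frac{13}{979} + \frac{161}{81} = \frac{156566}{79299} \approx 1.9744$)
$\frac{T}{M{\left(-5 \right)}} = \frac{156566}{79299 \cdot 19} = \frac{156566}{79299} \cdot \frac{1}{19} = \frac{156566}{1506681}$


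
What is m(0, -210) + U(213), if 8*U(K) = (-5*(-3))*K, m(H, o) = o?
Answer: 1515/8 ≈ 189.38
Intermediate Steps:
U(K) = 15*K/8 (U(K) = ((-5*(-3))*K)/8 = (15*K)/8 = 15*K/8)
m(0, -210) + U(213) = -210 + (15/8)*213 = -210 + 3195/8 = 1515/8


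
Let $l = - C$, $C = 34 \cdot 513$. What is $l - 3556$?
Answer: $-20998$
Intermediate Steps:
$C = 17442$
$l = -17442$ ($l = \left(-1\right) 17442 = -17442$)
$l - 3556 = -17442 - 3556 = -20998$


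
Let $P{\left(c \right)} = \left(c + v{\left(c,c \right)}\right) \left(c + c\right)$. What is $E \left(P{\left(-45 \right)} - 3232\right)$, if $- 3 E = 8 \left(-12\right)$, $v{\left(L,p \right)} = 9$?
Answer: $256$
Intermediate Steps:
$P{\left(c \right)} = 2 c \left(9 + c\right)$ ($P{\left(c \right)} = \left(c + 9\right) \left(c + c\right) = \left(9 + c\right) 2 c = 2 c \left(9 + c\right)$)
$E = 32$ ($E = - \frac{8 \left(-12\right)}{3} = \left(- \frac{1}{3}\right) \left(-96\right) = 32$)
$E \left(P{\left(-45 \right)} - 3232\right) = 32 \left(2 \left(-45\right) \left(9 - 45\right) - 3232\right) = 32 \left(2 \left(-45\right) \left(-36\right) + \left(-3334 + 102\right)\right) = 32 \left(3240 - 3232\right) = 32 \cdot 8 = 256$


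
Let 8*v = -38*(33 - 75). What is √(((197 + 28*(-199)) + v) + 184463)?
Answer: 5*√28686/2 ≈ 423.42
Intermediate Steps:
v = 399/2 (v = (-38*(33 - 75))/8 = (-38*(-42))/8 = (⅛)*1596 = 399/2 ≈ 199.50)
√(((197 + 28*(-199)) + v) + 184463) = √(((197 + 28*(-199)) + 399/2) + 184463) = √(((197 - 5572) + 399/2) + 184463) = √((-5375 + 399/2) + 184463) = √(-10351/2 + 184463) = √(358575/2) = 5*√28686/2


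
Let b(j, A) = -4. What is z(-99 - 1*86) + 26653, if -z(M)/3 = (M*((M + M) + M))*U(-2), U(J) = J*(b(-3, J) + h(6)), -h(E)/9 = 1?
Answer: -7981997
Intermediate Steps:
h(E) = -9 (h(E) = -9*1 = -9)
U(J) = -13*J (U(J) = J*(-4 - 9) = J*(-13) = -13*J)
z(M) = -234*M**2 (z(M) = -3*M*((M + M) + M)*(-13*(-2)) = -3*M*(2*M + M)*26 = -3*M*(3*M)*26 = -3*3*M**2*26 = -234*M**2)
z(-99 - 1*86) + 26653 = -234*(-99 - 1*86)**2 + 26653 = -234*(-99 - 86)**2 + 26653 = -234*(-185)**2 + 26653 = -234*34225 + 26653 = -8008650 + 26653 = -7981997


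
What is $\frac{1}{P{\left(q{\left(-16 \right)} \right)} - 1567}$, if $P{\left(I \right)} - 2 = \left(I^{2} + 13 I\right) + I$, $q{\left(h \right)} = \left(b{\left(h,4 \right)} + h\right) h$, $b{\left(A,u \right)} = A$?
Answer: $\frac{1}{267747} \approx 3.7349 \cdot 10^{-6}$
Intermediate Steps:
$q{\left(h \right)} = 2 h^{2}$ ($q{\left(h \right)} = \left(h + h\right) h = 2 h h = 2 h^{2}$)
$P{\left(I \right)} = 2 + I^{2} + 14 I$ ($P{\left(I \right)} = 2 + \left(\left(I^{2} + 13 I\right) + I\right) = 2 + \left(I^{2} + 14 I\right) = 2 + I^{2} + 14 I$)
$\frac{1}{P{\left(q{\left(-16 \right)} \right)} - 1567} = \frac{1}{\left(2 + \left(2 \left(-16\right)^{2}\right)^{2} + 14 \cdot 2 \left(-16\right)^{2}\right) - 1567} = \frac{1}{\left(2 + \left(2 \cdot 256\right)^{2} + 14 \cdot 2 \cdot 256\right) - 1567} = \frac{1}{\left(2 + 512^{2} + 14 \cdot 512\right) - 1567} = \frac{1}{\left(2 + 262144 + 7168\right) - 1567} = \frac{1}{269314 - 1567} = \frac{1}{267747}$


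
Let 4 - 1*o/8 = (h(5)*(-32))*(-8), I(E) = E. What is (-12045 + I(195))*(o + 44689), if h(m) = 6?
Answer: -384331050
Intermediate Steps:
o = -12256 (o = 32 - 8*6*(-32)*(-8) = 32 - (-1536)*(-8) = 32 - 8*1536 = 32 - 12288 = -12256)
(-12045 + I(195))*(o + 44689) = (-12045 + 195)*(-12256 + 44689) = -11850*32433 = -384331050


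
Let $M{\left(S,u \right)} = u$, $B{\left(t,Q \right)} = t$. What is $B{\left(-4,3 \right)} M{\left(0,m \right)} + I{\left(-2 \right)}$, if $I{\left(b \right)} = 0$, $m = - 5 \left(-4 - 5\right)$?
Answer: $-180$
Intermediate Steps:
$m = 45$ ($m = \left(-5\right) \left(-9\right) = 45$)
$B{\left(-4,3 \right)} M{\left(0,m \right)} + I{\left(-2 \right)} = \left(-4\right) 45 + 0 = -180 + 0 = -180$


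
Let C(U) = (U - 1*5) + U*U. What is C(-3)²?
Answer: 1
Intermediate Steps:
C(U) = -5 + U + U² (C(U) = (U - 5) + U² = (-5 + U) + U² = -5 + U + U²)
C(-3)² = (-5 - 3 + (-3)²)² = (-5 - 3 + 9)² = 1² = 1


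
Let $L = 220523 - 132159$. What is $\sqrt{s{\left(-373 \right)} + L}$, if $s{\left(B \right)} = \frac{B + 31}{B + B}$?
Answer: $\frac{\sqrt{12294058739}}{373} \approx 297.26$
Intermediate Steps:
$s{\left(B \right)} = \frac{31 + B}{2 B}$
$L = 88364$
$\sqrt{s{\left(-373 \right)} + L} = \sqrt{\frac{31 - 373}{2 \left(-373\right)} + 88364} = \sqrt{\frac{1}{2} \left(- \frac{1}{373}\right) \left(-342\right) + 88364} = \sqrt{\frac{171}{373} + 88364} = \sqrt{\frac{32959943}{373}} = \frac{\sqrt{12294058739}}{373}$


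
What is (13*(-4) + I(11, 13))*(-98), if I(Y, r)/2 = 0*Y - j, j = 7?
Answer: 6468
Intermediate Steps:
I(Y, r) = -14 (I(Y, r) = 2*(0*Y - 1*7) = 2*(0 - 7) = 2*(-7) = -14)
(13*(-4) + I(11, 13))*(-98) = (13*(-4) - 14)*(-98) = (-52 - 14)*(-98) = -66*(-98) = 6468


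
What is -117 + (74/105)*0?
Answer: -117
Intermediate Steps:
-117 + (74/105)*0 = -117 + 0 = -117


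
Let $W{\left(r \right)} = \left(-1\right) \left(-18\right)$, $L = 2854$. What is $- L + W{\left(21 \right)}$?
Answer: $-2836$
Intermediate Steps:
$W{\left(r \right)} = 18$
$- L + W{\left(21 \right)} = \left(-1\right) 2854 + 18 = -2854 + 18 = -2836$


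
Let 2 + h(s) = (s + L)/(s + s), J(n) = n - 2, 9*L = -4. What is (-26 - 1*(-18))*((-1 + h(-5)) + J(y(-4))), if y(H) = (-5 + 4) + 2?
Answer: 1244/45 ≈ 27.644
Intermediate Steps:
L = -4/9 (L = (⅑)*(-4) = -4/9 ≈ -0.44444)
y(H) = 1 (y(H) = -1 + 2 = 1)
J(n) = -2 + n
h(s) = -2 + (-4/9 + s)/(2*s) (h(s) = -2 + (s - 4/9)/(s + s) = -2 + (-4/9 + s)/((2*s)) = -2 + (-4/9 + s)*(1/(2*s)) = -2 + (-4/9 + s)/(2*s))
(-26 - 1*(-18))*((-1 + h(-5)) + J(y(-4))) = (-26 - 1*(-18))*((-1 + (1/18)*(-4 - 27*(-5))/(-5)) + (-2 + 1)) = (-26 + 18)*((-1 + (1/18)*(-⅕)*(-4 + 135)) - 1) = -8*((-1 + (1/18)*(-⅕)*131) - 1) = -8*((-1 - 131/90) - 1) = -8*(-221/90 - 1) = -8*(-311/90) = 1244/45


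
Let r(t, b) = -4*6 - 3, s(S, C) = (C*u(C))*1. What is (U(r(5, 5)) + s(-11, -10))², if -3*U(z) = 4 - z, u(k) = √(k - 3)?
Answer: -10739/9 + 620*I*√13/3 ≈ -1193.2 + 745.15*I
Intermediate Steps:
u(k) = √(-3 + k)
s(S, C) = C*√(-3 + C) (s(S, C) = (C*√(-3 + C))*1 = C*√(-3 + C))
r(t, b) = -27 (r(t, b) = -24 - 3 = -27)
U(z) = -4/3 + z/3 (U(z) = -(4 - z)/3 = -4/3 + z/3)
(U(r(5, 5)) + s(-11, -10))² = ((-4/3 + (⅓)*(-27)) - 10*√(-3 - 10))² = ((-4/3 - 9) - 10*I*√13)² = (-31/3 - 10*I*√13)²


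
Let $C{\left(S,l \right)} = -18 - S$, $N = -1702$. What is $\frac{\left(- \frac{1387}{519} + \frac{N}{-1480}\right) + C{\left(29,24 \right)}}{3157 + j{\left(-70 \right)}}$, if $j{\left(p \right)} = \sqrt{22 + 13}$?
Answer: $- \frac{227152013}{14779064760} + \frac{503663 \sqrt{35}}{103453453320} \approx -0.015341$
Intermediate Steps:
$j{\left(p \right)} = \sqrt{35}$
$\frac{\left(- \frac{1387}{519} + \frac{N}{-1480}\right) + C{\left(29,24 \right)}}{3157 + j{\left(-70 \right)}} = \frac{\left(- \frac{1387}{519} - \frac{1702}{-1480}\right) - 47}{3157 + \sqrt{35}} = \frac{\left(\left(-1387\right) \frac{1}{519} - - \frac{23}{20}\right) - 47}{3157 + \sqrt{35}} = \frac{\left(- \frac{1387}{519} + \frac{23}{20}\right) - 47}{3157 + \sqrt{35}} = \frac{- \frac{15803}{10380} - 47}{3157 + \sqrt{35}} = - \frac{503663}{10380 \left(3157 + \sqrt{35}\right)}$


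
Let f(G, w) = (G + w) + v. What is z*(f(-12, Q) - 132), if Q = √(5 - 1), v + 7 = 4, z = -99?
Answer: 14355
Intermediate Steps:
v = -3 (v = -7 + 4 = -3)
Q = 2 (Q = √4 = 2)
f(G, w) = -3 + G + w (f(G, w) = (G + w) - 3 = -3 + G + w)
z*(f(-12, Q) - 132) = -99*((-3 - 12 + 2) - 132) = -99*(-13 - 132) = -99*(-145) = 14355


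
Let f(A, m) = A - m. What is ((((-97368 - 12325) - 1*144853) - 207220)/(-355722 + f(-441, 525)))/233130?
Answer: 76961/13859112240 ≈ 5.5531e-6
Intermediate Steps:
((((-97368 - 12325) - 1*144853) - 207220)/(-355722 + f(-441, 525)))/233130 = ((((-97368 - 12325) - 1*144853) - 207220)/(-355722 + (-441 - 1*525)))/233130 = (((-109693 - 144853) - 207220)/(-355722 + (-441 - 525)))*(1/233130) = ((-254546 - 207220)/(-355722 - 966))*(1/233130) = -461766/(-356688)*(1/233130) = -461766*(-1/356688)*(1/233130) = (76961/59448)*(1/233130) = 76961/13859112240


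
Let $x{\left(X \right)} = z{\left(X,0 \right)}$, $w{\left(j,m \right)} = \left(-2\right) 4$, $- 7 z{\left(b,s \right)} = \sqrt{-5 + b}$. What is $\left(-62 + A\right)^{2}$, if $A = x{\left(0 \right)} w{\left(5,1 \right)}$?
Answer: $\frac{188036}{49} - \frac{992 i \sqrt{5}}{7} \approx 3837.5 - 316.88 i$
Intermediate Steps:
$z{\left(b,s \right)} = - \frac{\sqrt{-5 + b}}{7}$
$w{\left(j,m \right)} = -8$
$x{\left(X \right)} = - \frac{\sqrt{-5 + X}}{7}$
$A = \frac{8 i \sqrt{5}}{7}$ ($A = - \frac{\sqrt{-5 + 0}}{7} \left(-8\right) = - \frac{\sqrt{-5}}{7} \left(-8\right) = - \frac{i \sqrt{5}}{7} \left(-8\right) = \frac{8 i \sqrt{5}}{7} \approx 2.5555 i$)
$\left(-62 + A\right)^{2} = \left(-62 + \frac{8 i \sqrt{5}}{7}\right)^{2}$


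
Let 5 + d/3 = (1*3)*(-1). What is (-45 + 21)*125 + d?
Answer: -3024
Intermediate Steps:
d = -24 (d = -15 + 3*((1*3)*(-1)) = -15 + 3*(3*(-1)) = -15 + 3*(-3) = -15 - 9 = -24)
(-45 + 21)*125 + d = (-45 + 21)*125 - 24 = -24*125 - 24 = -3000 - 24 = -3024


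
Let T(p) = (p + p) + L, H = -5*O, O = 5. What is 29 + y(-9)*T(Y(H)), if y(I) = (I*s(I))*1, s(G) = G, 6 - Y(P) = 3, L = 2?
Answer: 677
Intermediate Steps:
H = -25 (H = -5*5 = -25)
Y(P) = 3 (Y(P) = 6 - 1*3 = 6 - 3 = 3)
y(I) = I² (y(I) = (I*I)*1 = I²*1 = I²)
T(p) = 2 + 2*p (T(p) = (p + p) + 2 = 2*p + 2 = 2 + 2*p)
29 + y(-9)*T(Y(H)) = 29 + (-9)²*(2 + 2*3) = 29 + 81*(2 + 6) = 29 + 81*8 = 29 + 648 = 677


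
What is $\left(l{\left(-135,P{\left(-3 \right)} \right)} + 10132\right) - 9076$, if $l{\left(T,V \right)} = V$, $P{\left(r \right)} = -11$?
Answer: $1045$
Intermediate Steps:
$\left(l{\left(-135,P{\left(-3 \right)} \right)} + 10132\right) - 9076 = \left(-11 + 10132\right) - 9076 = 10121 - 9076 = 1045$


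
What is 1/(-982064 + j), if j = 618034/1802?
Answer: -901/884530647 ≈ -1.0186e-6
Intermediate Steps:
j = 309017/901 (j = 618034*(1/1802) = 309017/901 ≈ 342.97)
1/(-982064 + j) = 1/(-982064 + 309017/901) = 1/(-884530647/901) = -901/884530647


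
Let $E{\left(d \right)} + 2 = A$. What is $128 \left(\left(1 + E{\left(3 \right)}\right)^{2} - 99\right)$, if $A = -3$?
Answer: $-10624$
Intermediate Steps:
$E{\left(d \right)} = -5$ ($E{\left(d \right)} = -2 - 3 = -5$)
$128 \left(\left(1 + E{\left(3 \right)}\right)^{2} - 99\right) = 128 \left(\left(1 - 5\right)^{2} - 99\right) = 128 \left(\left(-4\right)^{2} - 99\right) = 128 \left(16 - 99\right) = 128 \left(-83\right) = -10624$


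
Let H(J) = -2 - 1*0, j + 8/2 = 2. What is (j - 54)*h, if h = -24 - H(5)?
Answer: 1232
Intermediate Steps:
j = -2 (j = -4 + 2 = -2)
H(J) = -2 (H(J) = -2 + 0 = -2)
h = -22 (h = -24 - 1*(-2) = -24 + 2 = -22)
(j - 54)*h = (-2 - 54)*(-22) = -56*(-22) = 1232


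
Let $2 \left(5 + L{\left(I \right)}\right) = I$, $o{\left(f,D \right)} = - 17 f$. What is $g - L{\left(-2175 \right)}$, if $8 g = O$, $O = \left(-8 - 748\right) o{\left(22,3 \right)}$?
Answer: $\frac{72871}{2} \approx 36436.0$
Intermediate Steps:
$O = 282744$ ($O = \left(-8 - 748\right) \left(\left(-17\right) 22\right) = \left(-756\right) \left(-374\right) = 282744$)
$L{\left(I \right)} = -5 + \frac{I}{2}$
$g = 35343$ ($g = \frac{1}{8} \cdot 282744 = 35343$)
$g - L{\left(-2175 \right)} = 35343 - \left(-5 + \frac{1}{2} \left(-2175\right)\right) = 35343 - \left(-5 - \frac{2175}{2}\right) = 35343 - - \frac{2185}{2} = 35343 + \frac{2185}{2} = \frac{72871}{2}$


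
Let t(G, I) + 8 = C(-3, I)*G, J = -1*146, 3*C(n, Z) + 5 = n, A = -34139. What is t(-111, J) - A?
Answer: 34427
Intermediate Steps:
C(n, Z) = -5/3 + n/3
J = -146
t(G, I) = -8 - 8*G/3 (t(G, I) = -8 + (-5/3 + (⅓)*(-3))*G = -8 + (-5/3 - 1)*G = -8 - 8*G/3)
t(-111, J) - A = (-8 - 8/3*(-111)) - 1*(-34139) = (-8 + 296) + 34139 = 288 + 34139 = 34427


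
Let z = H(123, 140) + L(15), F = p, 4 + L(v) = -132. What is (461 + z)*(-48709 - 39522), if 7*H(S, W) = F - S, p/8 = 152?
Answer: -297162008/7 ≈ -4.2452e+7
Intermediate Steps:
p = 1216 (p = 8*152 = 1216)
L(v) = -136 (L(v) = -4 - 132 = -136)
F = 1216
H(S, W) = 1216/7 - S/7 (H(S, W) = (1216 - S)/7 = 1216/7 - S/7)
z = 141/7 (z = (1216/7 - ⅐*123) - 136 = (1216/7 - 123/7) - 136 = 1093/7 - 136 = 141/7 ≈ 20.143)
(461 + z)*(-48709 - 39522) = (461 + 141/7)*(-48709 - 39522) = (3368/7)*(-88231) = -297162008/7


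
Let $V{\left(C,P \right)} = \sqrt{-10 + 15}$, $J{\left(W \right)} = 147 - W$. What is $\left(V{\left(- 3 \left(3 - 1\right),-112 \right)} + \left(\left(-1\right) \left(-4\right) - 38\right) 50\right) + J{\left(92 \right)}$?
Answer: $-1645 + \sqrt{5} \approx -1642.8$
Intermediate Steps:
$V{\left(C,P \right)} = \sqrt{5}$
$\left(V{\left(- 3 \left(3 - 1\right),-112 \right)} + \left(\left(-1\right) \left(-4\right) - 38\right) 50\right) + J{\left(92 \right)} = \left(\sqrt{5} + \left(\left(-1\right) \left(-4\right) - 38\right) 50\right) + \left(147 - 92\right) = \left(\sqrt{5} + \left(4 - 38\right) 50\right) + \left(147 - 92\right) = \left(\sqrt{5} - 1700\right) + 55 = \left(-1700 + \sqrt{5}\right) + 55 = -1645 + \sqrt{5}$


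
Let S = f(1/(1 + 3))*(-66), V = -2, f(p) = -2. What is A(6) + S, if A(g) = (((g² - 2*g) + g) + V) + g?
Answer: 166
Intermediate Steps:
S = 132 (S = -2*(-66) = 132)
A(g) = -2 + g² (A(g) = (((g² - 2*g) + g) - 2) + g = ((g² - g) - 2) + g = (-2 + g² - g) + g = -2 + g²)
A(6) + S = (-2 + 6²) + 132 = (-2 + 36) + 132 = 34 + 132 = 166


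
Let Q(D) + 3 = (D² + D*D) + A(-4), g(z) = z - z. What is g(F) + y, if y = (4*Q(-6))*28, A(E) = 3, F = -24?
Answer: 8064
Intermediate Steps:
g(z) = 0
Q(D) = 2*D² (Q(D) = -3 + ((D² + D*D) + 3) = -3 + ((D² + D²) + 3) = -3 + (2*D² + 3) = -3 + (3 + 2*D²) = 2*D²)
y = 8064 (y = (4*(2*(-6)²))*28 = (4*(2*36))*28 = (4*72)*28 = 288*28 = 8064)
g(F) + y = 0 + 8064 = 8064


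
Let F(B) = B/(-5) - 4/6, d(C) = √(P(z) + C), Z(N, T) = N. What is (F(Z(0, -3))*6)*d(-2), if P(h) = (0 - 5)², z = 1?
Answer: -4*√23 ≈ -19.183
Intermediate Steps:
P(h) = 25 (P(h) = (-5)² = 25)
d(C) = √(25 + C)
F(B) = -⅔ - B/5 (F(B) = B*(-⅕) - 4*⅙ = -B/5 - ⅔ = -⅔ - B/5)
(F(Z(0, -3))*6)*d(-2) = ((-⅔ - ⅕*0)*6)*√(25 - 2) = ((-⅔ + 0)*6)*√23 = (-⅔*6)*√23 = -4*√23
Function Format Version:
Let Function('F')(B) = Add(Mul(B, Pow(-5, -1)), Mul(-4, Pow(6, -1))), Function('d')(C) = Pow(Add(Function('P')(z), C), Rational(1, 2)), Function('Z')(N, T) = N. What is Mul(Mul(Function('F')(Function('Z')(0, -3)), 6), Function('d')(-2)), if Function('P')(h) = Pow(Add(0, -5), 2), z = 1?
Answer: Mul(-4, Pow(23, Rational(1, 2))) ≈ -19.183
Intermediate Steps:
Function('P')(h) = 25 (Function('P')(h) = Pow(-5, 2) = 25)
Function('d')(C) = Pow(Add(25, C), Rational(1, 2))
Function('F')(B) = Add(Rational(-2, 3), Mul(Rational(-1, 5), B)) (Function('F')(B) = Add(Mul(B, Rational(-1, 5)), Mul(-4, Rational(1, 6))) = Add(Mul(Rational(-1, 5), B), Rational(-2, 3)) = Add(Rational(-2, 3), Mul(Rational(-1, 5), B)))
Mul(Mul(Function('F')(Function('Z')(0, -3)), 6), Function('d')(-2)) = Mul(Mul(Add(Rational(-2, 3), Mul(Rational(-1, 5), 0)), 6), Pow(Add(25, -2), Rational(1, 2))) = Mul(Mul(Add(Rational(-2, 3), 0), 6), Pow(23, Rational(1, 2))) = Mul(Mul(Rational(-2, 3), 6), Pow(23, Rational(1, 2))) = Mul(-4, Pow(23, Rational(1, 2)))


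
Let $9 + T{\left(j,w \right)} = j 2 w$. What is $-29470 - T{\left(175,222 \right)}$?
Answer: $-107161$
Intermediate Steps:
$T{\left(j,w \right)} = -9 + 2 j w$ ($T{\left(j,w \right)} = -9 + j 2 w = -9 + 2 j w$)
$-29470 - T{\left(175,222 \right)} = -29470 - \left(-9 + 2 \cdot 175 \cdot 222\right) = -29470 - \left(-9 + 77700\right) = -29470 - 77691 = -107161$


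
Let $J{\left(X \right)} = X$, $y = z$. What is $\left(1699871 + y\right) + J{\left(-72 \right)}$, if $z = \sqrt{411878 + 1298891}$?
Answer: $1699799 + \sqrt{1710769} \approx 1.7011 \cdot 10^{6}$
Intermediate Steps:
$z = \sqrt{1710769} \approx 1308.0$
$y = \sqrt{1710769} \approx 1308.0$
$\left(1699871 + y\right) + J{\left(-72 \right)} = \left(1699871 + \sqrt{1710769}\right) - 72 = 1699799 + \sqrt{1710769}$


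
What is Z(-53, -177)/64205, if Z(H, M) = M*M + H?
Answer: 31276/64205 ≈ 0.48713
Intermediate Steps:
Z(H, M) = H + M² (Z(H, M) = M² + H = H + M²)
Z(-53, -177)/64205 = (-53 + (-177)²)/64205 = (-53 + 31329)*(1/64205) = 31276*(1/64205) = 31276/64205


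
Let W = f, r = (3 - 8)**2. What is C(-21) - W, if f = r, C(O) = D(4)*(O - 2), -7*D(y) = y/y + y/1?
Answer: -60/7 ≈ -8.5714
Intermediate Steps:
D(y) = -1/7 - y/7 (D(y) = -(y/y + y/1)/7 = -(1 + y*1)/7 = -(1 + y)/7 = -1/7 - y/7)
r = 25 (r = (-5)**2 = 25)
C(O) = 10/7 - 5*O/7 (C(O) = (-1/7 - 1/7*4)*(O - 2) = (-1/7 - 4/7)*(-2 + O) = -5*(-2 + O)/7 = 10/7 - 5*O/7)
f = 25
W = 25
C(-21) - W = (10/7 - 5/7*(-21)) - 1*25 = (10/7 + 15) - 25 = 115/7 - 25 = -60/7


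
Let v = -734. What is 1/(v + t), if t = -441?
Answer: -1/1175 ≈ -0.00085106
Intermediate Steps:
1/(v + t) = 1/(-734 - 441) = 1/(-1175) = -1/1175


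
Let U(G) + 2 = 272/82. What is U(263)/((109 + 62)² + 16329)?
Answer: 9/311395 ≈ 2.8902e-5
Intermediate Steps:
U(G) = 54/41 (U(G) = -2 + 272/82 = -2 + 272*(1/82) = -2 + 136/41 = 54/41)
U(263)/((109 + 62)² + 16329) = 54/(41*((109 + 62)² + 16329)) = 54/(41*(171² + 16329)) = 54/(41*(29241 + 16329)) = (54/41)/45570 = (54/41)*(1/45570) = 9/311395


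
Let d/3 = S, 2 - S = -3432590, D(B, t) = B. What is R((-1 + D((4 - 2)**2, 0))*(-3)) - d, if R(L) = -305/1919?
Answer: -19761432449/1919 ≈ -1.0298e+7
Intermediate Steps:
S = 3432592 (S = 2 - 1*(-3432590) = 2 + 3432590 = 3432592)
d = 10297776 (d = 3*3432592 = 10297776)
R(L) = -305/1919 (R(L) = -305*1/1919 = -305/1919)
R((-1 + D((4 - 2)**2, 0))*(-3)) - d = -305/1919 - 1*10297776 = -305/1919 - 10297776 = -19761432449/1919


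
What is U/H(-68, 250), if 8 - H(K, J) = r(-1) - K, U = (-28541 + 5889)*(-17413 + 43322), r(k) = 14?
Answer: 293445334/37 ≈ 7.9310e+6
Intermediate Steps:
U = -586890668 (U = -22652*25909 = -586890668)
H(K, J) = -6 + K (H(K, J) = 8 - (14 - K) = 8 + (-14 + K) = -6 + K)
U/H(-68, 250) = -586890668/(-6 - 68) = -586890668/(-74) = -586890668*(-1/74) = 293445334/37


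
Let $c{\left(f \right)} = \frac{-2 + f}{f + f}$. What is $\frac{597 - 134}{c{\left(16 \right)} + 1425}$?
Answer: $\frac{7408}{22807} \approx 0.32481$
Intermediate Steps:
$c{\left(f \right)} = \frac{-2 + f}{2 f}$
$\frac{597 - 134}{c{\left(16 \right)} + 1425} = \frac{597 - 134}{\frac{-2 + 16}{2 \cdot 16} + 1425} = \frac{463}{\frac{1}{2} \cdot \frac{1}{16} \cdot 14 + 1425} = \frac{463}{\frac{7}{16} + 1425} = \frac{463}{\frac{22807}{16}} = 463 \cdot \frac{16}{22807} = \frac{7408}{22807}$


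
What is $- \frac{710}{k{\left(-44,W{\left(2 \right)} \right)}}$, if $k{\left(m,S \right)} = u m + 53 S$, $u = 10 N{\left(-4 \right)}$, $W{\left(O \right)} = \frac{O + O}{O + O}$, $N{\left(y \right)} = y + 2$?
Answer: $- \frac{710}{933} \approx -0.76099$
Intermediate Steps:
$N{\left(y \right)} = 2 + y$
$W{\left(O \right)} = 1$ ($W{\left(O \right)} = \frac{2 O}{2 O} = 2 O \frac{1}{2 O} = 1$)
$u = -20$ ($u = 10 \left(2 - 4\right) = 10 \left(-2\right) = -20$)
$k{\left(m,S \right)} = - 20 m + 53 S$
$- \frac{710}{k{\left(-44,W{\left(2 \right)} \right)}} = - \frac{710}{\left(-20\right) \left(-44\right) + 53 \cdot 1} = - \frac{710}{880 + 53} = - \frac{710}{933}$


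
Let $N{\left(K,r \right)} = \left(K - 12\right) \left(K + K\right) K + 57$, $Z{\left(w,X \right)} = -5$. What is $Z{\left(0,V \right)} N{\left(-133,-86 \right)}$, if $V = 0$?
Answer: $25648765$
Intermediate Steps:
$N{\left(K,r \right)} = 57 + 2 K^{2} \left(-12 + K\right)$ ($N{\left(K,r \right)} = \left(-12 + K\right) 2 K K + 57 = 2 K \left(-12 + K\right) K + 57 = 2 K^{2} \left(-12 + K\right) + 57 = 57 + 2 K^{2} \left(-12 + K\right)$)
$Z{\left(0,V \right)} N{\left(-133,-86 \right)} = - 5 \left(57 - 24 \left(-133\right)^{2} + 2 \left(-133\right)^{3}\right) = - 5 \left(57 - 424536 + 2 \left(-2352637\right)\right) = - 5 \left(57 - 424536 - 4705274\right) = \left(-5\right) \left(-5129753\right) = 25648765$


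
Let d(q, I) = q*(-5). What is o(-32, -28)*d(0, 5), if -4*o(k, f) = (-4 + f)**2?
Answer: 0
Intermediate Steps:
o(k, f) = -(-4 + f)**2/4
d(q, I) = -5*q
o(-32, -28)*d(0, 5) = (-(-4 - 28)**2/4)*(-5*0) = -1/4*(-32)**2*0 = -1/4*1024*0 = -256*0 = 0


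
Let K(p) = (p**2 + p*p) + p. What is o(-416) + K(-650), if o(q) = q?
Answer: 843934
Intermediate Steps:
K(p) = p + 2*p**2 (K(p) = (p**2 + p**2) + p = 2*p**2 + p = p + 2*p**2)
o(-416) + K(-650) = -416 - 650*(1 + 2*(-650)) = -416 - 650*(1 - 1300) = -416 - 650*(-1299) = -416 + 844350 = 843934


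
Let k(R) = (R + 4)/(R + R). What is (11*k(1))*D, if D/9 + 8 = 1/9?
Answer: -3905/2 ≈ -1952.5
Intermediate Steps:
k(R) = (4 + R)/(2*R) (k(R) = (4 + R)/((2*R)) = (4 + R)*(1/(2*R)) = (4 + R)/(2*R))
D = -71 (D = -72 + 9/9 = -72 + 9*(1/9) = -72 + 1 = -71)
(11*k(1))*D = (11*((1/2)*(4 + 1)/1))*(-71) = (11*((1/2)*1*5))*(-71) = (11*(5/2))*(-71) = (55/2)*(-71) = -3905/2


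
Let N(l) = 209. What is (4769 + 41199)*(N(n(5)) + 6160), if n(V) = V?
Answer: 292770192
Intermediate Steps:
(4769 + 41199)*(N(n(5)) + 6160) = (4769 + 41199)*(209 + 6160) = 45968*6369 = 292770192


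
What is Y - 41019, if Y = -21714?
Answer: -62733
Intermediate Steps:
Y - 41019 = -21714 - 41019 = -62733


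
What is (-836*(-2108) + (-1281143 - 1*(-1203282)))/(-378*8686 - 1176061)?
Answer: -1684427/4459369 ≈ -0.37773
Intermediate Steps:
(-836*(-2108) + (-1281143 - 1*(-1203282)))/(-378*8686 - 1176061) = (1762288 + (-1281143 + 1203282))/(-3283308 - 1176061) = (1762288 - 77861)/(-4459369) = 1684427*(-1/4459369) = -1684427/4459369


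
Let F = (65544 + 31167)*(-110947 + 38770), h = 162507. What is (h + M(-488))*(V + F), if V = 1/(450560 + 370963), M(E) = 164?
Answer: -932834423495789973580/821523 ≈ -1.1355e+15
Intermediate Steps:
V = 1/821523 ≈ 1.2173e-6
F = -6980309847 (F = 96711*(-72177) = -6980309847)
(h + M(-488))*(V + F) = (162507 + 164)*(1/821523 - 6980309847) = 162671*(-5734485086436980/821523) = -932834423495789973580/821523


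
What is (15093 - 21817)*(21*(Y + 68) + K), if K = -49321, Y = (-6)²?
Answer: 316949188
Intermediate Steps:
Y = 36
(15093 - 21817)*(21*(Y + 68) + K) = (15093 - 21817)*(21*(36 + 68) - 49321) = -6724*(21*104 - 49321) = -6724*(2184 - 49321) = -6724*(-47137) = 316949188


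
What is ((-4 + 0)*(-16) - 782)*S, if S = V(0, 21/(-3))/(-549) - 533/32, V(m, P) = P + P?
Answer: 104888671/8784 ≈ 11941.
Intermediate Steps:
V(m, P) = 2*P
S = -292169/17568 (S = (2*(21/(-3)))/(-549) - 533/32 = (2*(21*(-1/3)))*(-1/549) - 533*1/32 = (2*(-7))*(-1/549) - 533/32 = -14*(-1/549) - 533/32 = 14/549 - 533/32 = -292169/17568 ≈ -16.631)
((-4 + 0)*(-16) - 782)*S = ((-4 + 0)*(-16) - 782)*(-292169/17568) = (-4*(-16) - 782)*(-292169/17568) = (64 - 782)*(-292169/17568) = -718*(-292169/17568) = 104888671/8784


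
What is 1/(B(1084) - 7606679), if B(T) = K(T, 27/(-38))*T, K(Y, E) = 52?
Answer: -1/7550311 ≈ -1.3244e-7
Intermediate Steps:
B(T) = 52*T
1/(B(1084) - 7606679) = 1/(52*1084 - 7606679) = 1/(56368 - 7606679) = 1/(-7550311) = -1/7550311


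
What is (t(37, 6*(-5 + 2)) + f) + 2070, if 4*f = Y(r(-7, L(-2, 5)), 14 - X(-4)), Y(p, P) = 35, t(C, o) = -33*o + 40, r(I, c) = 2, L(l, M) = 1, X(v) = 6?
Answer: 10851/4 ≈ 2712.8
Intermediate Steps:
t(C, o) = 40 - 33*o
f = 35/4 (f = (1/4)*35 = 35/4 ≈ 8.7500)
(t(37, 6*(-5 + 2)) + f) + 2070 = ((40 - 198*(-5 + 2)) + 35/4) + 2070 = ((40 - 198*(-3)) + 35/4) + 2070 = ((40 - 33*(-18)) + 35/4) + 2070 = ((40 + 594) + 35/4) + 2070 = (634 + 35/4) + 2070 = 2571/4 + 2070 = 10851/4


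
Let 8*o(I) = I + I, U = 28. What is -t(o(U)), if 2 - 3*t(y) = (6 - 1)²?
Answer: 23/3 ≈ 7.6667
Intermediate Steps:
o(I) = I/4 (o(I) = (I + I)/8 = (2*I)/8 = I/4)
t(y) = -23/3 (t(y) = ⅔ - (6 - 1)²/3 = ⅔ - ⅓*5² = ⅔ - ⅓*25 = ⅔ - 25/3 = -23/3)
-t(o(U)) = -1*(-23/3) = 23/3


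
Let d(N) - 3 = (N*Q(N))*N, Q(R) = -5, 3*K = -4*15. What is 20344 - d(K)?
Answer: 22341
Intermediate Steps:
K = -20 (K = (-4*15)/3 = (⅓)*(-60) = -20)
d(N) = 3 - 5*N² (d(N) = 3 + (N*(-5))*N = 3 + (-5*N)*N = 3 - 5*N²)
20344 - d(K) = 20344 - (3 - 5*(-20)²) = 20344 - (3 - 5*400) = 20344 - (3 - 2000) = 20344 - 1*(-1997) = 20344 + 1997 = 22341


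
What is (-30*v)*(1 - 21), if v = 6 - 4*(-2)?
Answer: 8400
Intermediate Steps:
v = 14 (v = 6 + 8 = 14)
(-30*v)*(1 - 21) = (-30*14)*(1 - 21) = -420*(-20) = 8400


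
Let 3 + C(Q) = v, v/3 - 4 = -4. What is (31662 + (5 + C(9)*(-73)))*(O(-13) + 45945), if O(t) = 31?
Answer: 1465990736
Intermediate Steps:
v = 0 (v = 12 + 3*(-4) = 12 - 12 = 0)
C(Q) = -3 (C(Q) = -3 + 0 = -3)
(31662 + (5 + C(9)*(-73)))*(O(-13) + 45945) = (31662 + (5 - 3*(-73)))*(31 + 45945) = (31662 + (5 + 219))*45976 = (31662 + 224)*45976 = 31886*45976 = 1465990736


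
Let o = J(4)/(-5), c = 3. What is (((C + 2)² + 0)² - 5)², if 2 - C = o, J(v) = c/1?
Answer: 76571744656/390625 ≈ 1.9602e+5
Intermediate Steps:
J(v) = 3 (J(v) = 3/1 = 3*1 = 3)
o = -⅗ (o = 3/(-5) = 3*(-⅕) = -⅗ ≈ -0.60000)
C = 13/5 (C = 2 - 1*(-⅗) = 2 + ⅗ = 13/5 ≈ 2.6000)
(((C + 2)² + 0)² - 5)² = (((13/5 + 2)² + 0)² - 5)² = (((23/5)² + 0)² - 5)² = ((529/25 + 0)² - 5)² = ((529/25)² - 5)² = (279841/625 - 5)² = (276716/625)² = 76571744656/390625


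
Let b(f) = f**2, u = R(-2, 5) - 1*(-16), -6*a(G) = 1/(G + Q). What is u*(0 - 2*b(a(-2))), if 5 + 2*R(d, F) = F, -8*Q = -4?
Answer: -32/81 ≈ -0.39506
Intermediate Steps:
Q = 1/2 (Q = -1/8*(-4) = 1/2 ≈ 0.50000)
R(d, F) = -5/2 + F/2
a(G) = -1/(6*(1/2 + G)) (a(G) = -1/(6*(G + 1/2)) = -1/(6*(1/2 + G)))
u = 16 (u = (-5/2 + (1/2)*5) - 1*(-16) = (-5/2 + 5/2) + 16 = 0 + 16 = 16)
u*(0 - 2*b(a(-2))) = 16*(0 - 2/(3 + 6*(-2))**2) = 16*(0 - 2/(3 - 12)**2) = 16*(0 - 2*(-1/(-9))**2) = 16*(0 - 2*(-1*(-1/9))**2) = 16*(0 - 2*(1/9)**2) = 16*(0 - 2*1/81) = 16*(0 - 2/81) = 16*(-2/81) = -32/81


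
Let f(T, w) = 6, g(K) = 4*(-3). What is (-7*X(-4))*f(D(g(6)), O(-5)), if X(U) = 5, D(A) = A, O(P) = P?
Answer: -210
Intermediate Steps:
g(K) = -12
(-7*X(-4))*f(D(g(6)), O(-5)) = -7*5*6 = -35*6 = -210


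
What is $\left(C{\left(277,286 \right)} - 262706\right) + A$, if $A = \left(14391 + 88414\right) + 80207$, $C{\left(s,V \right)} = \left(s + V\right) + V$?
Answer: $-78845$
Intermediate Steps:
$C{\left(s,V \right)} = s + 2 V$ ($C{\left(s,V \right)} = \left(V + s\right) + V = s + 2 V$)
$A = 183012$ ($A = 102805 + 80207 = 183012$)
$\left(C{\left(277,286 \right)} - 262706\right) + A = \left(\left(277 + 2 \cdot 286\right) - 262706\right) + 183012 = \left(\left(277 + 572\right) - 262706\right) + 183012 = \left(849 - 262706\right) + 183012 = -261857 + 183012 = -78845$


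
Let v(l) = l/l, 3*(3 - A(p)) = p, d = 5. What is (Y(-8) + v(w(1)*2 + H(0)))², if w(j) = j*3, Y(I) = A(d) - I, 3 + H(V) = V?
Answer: 961/9 ≈ 106.78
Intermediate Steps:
A(p) = 3 - p/3
H(V) = -3 + V
Y(I) = 4/3 - I (Y(I) = (3 - ⅓*5) - I = (3 - 5/3) - I = 4/3 - I)
w(j) = 3*j
v(l) = 1
(Y(-8) + v(w(1)*2 + H(0)))² = ((4/3 - 1*(-8)) + 1)² = ((4/3 + 8) + 1)² = (28/3 + 1)² = (31/3)² = 961/9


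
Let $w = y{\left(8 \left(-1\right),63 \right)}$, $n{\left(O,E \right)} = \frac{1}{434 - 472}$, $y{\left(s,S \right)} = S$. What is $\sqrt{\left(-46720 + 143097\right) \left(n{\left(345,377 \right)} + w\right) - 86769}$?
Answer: $\frac{\sqrt{8638651682}}{38} \approx 2445.9$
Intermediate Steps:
$n{\left(O,E \right)} = - \frac{1}{38}$ ($n{\left(O,E \right)} = \frac{1}{-38} = - \frac{1}{38}$)
$w = 63$
$\sqrt{\left(-46720 + 143097\right) \left(n{\left(345,377 \right)} + w\right) - 86769} = \sqrt{\left(-46720 + 143097\right) \left(- \frac{1}{38} + 63\right) - 86769} = \sqrt{96377 \cdot \frac{2393}{38} - 86769} = \sqrt{\frac{230630161}{38} - 86769} = \sqrt{\frac{227332939}{38}} = \frac{\sqrt{8638651682}}{38}$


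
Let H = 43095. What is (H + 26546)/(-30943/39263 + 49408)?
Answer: 2734314583/1939875361 ≈ 1.4095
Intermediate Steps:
(H + 26546)/(-30943/39263 + 49408) = (43095 + 26546)/(-30943/39263 + 49408) = 69641/(-30943*1/39263 + 49408) = 69641/(-30943/39263 + 49408) = 69641/(1939875361/39263) = 69641*(39263/1939875361) = 2734314583/1939875361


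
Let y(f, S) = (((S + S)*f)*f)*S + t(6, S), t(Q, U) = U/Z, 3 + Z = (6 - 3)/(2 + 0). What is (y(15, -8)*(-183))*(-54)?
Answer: 284654304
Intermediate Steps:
Z = -3/2 (Z = -3 + (6 - 3)/(2 + 0) = -3 + 3/2 = -3/2 ≈ -1.5000)
t(Q, U) = -2*U/3 (t(Q, U) = U/(-3/2) = U*(-2/3) = -2*U/3)
y(f, S) = -2*S/3 + 2*S**2*f**2 (y(f, S) = (((S + S)*f)*f)*S - 2*S/3 = (((2*S)*f)*f)*S - 2*S/3 = ((2*S*f)*f)*S - 2*S/3 = (2*S*f**2)*S - 2*S/3 = 2*S**2*f**2 - 2*S/3 = -2*S/3 + 2*S**2*f**2)
(y(15, -8)*(-183))*(-54) = (((2/3)*(-8)*(-1 + 3*(-8)*15**2))*(-183))*(-54) = (((2/3)*(-8)*(-1 + 3*(-8)*225))*(-183))*(-54) = (((2/3)*(-8)*(-1 - 5400))*(-183))*(-54) = (((2/3)*(-8)*(-5401))*(-183))*(-54) = ((86416/3)*(-183))*(-54) = -5271376*(-54) = 284654304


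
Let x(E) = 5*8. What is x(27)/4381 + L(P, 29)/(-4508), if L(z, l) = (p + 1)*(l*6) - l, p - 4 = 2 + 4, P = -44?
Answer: -8077865/19749548 ≈ -0.40902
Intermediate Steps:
x(E) = 40
p = 10 (p = 4 + (2 + 4) = 4 + 6 = 10)
L(z, l) = 65*l (L(z, l) = (10 + 1)*(l*6) - l = 11*(6*l) - l = 66*l - l = 65*l)
x(27)/4381 + L(P, 29)/(-4508) = 40/4381 + (65*29)/(-4508) = 40*(1/4381) + 1885*(-1/4508) = 40/4381 - 1885/4508 = -8077865/19749548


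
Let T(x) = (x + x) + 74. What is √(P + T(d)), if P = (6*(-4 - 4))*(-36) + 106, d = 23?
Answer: √1954 ≈ 44.204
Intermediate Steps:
T(x) = 74 + 2*x (T(x) = 2*x + 74 = 74 + 2*x)
P = 1834 (P = (6*(-8))*(-36) + 106 = -48*(-36) + 106 = 1728 + 106 = 1834)
√(P + T(d)) = √(1834 + (74 + 2*23)) = √(1834 + (74 + 46)) = √(1834 + 120) = √1954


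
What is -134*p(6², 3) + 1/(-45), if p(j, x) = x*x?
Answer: -54271/45 ≈ -1206.0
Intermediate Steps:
p(j, x) = x²
-134*p(6², 3) + 1/(-45) = -134*3² + 1/(-45) = -134*9 - 1/45 = -1206 - 1/45 = -54271/45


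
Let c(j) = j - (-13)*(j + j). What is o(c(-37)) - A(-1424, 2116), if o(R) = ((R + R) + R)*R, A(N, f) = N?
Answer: 2995427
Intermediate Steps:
c(j) = 27*j (c(j) = j - (-13)*2*j = j - (-26)*j = j + 26*j = 27*j)
o(R) = 3*R² (o(R) = (2*R + R)*R = (3*R)*R = 3*R²)
o(c(-37)) - A(-1424, 2116) = 3*(27*(-37))² - 1*(-1424) = 3*(-999)² + 1424 = 3*998001 + 1424 = 2994003 + 1424 = 2995427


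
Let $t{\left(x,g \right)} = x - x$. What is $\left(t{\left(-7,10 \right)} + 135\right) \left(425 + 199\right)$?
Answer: $84240$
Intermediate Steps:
$t{\left(x,g \right)} = 0$
$\left(t{\left(-7,10 \right)} + 135\right) \left(425 + 199\right) = \left(0 + 135\right) \left(425 + 199\right) = 135 \cdot 624 = 84240$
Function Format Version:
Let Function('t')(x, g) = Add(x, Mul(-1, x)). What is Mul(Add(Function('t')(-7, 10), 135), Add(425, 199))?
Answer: 84240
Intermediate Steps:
Function('t')(x, g) = 0
Mul(Add(Function('t')(-7, 10), 135), Add(425, 199)) = Mul(Add(0, 135), Add(425, 199)) = Mul(135, 624) = 84240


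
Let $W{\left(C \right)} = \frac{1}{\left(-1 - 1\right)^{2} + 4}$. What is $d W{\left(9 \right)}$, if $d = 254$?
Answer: $\frac{127}{4} \approx 31.75$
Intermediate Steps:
$W{\left(C \right)} = \frac{1}{8}$ ($W{\left(C \right)} = \frac{1}{\left(-2\right)^{2} + 4} = \frac{1}{4 + 4} = \frac{1}{8}$)
$d W{\left(9 \right)} = 254 \cdot \frac{1}{8} = \frac{127}{4}$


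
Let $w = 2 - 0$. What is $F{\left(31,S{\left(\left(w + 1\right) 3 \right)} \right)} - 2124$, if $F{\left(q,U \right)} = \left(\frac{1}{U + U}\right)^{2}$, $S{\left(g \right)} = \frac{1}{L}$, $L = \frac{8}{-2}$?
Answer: $-2120$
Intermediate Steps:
$w = 2$ ($w = 2 + 0 = 2$)
$L = -4$ ($L = 8 \left(- \frac{1}{2}\right) = -4$)
$S{\left(g \right)} = - \frac{1}{4}$ ($S{\left(g \right)} = \frac{1}{-4} = - \frac{1}{4}$)
$F{\left(q,U \right)} = \frac{1}{4 U^{2}}$ ($F{\left(q,U \right)} = \left(\frac{1}{2 U}\right)^{2} = \frac{1}{4 U^{2}}$)
$F{\left(31,S{\left(\left(w + 1\right) 3 \right)} \right)} - 2124 = \frac{1}{4 \cdot \frac{1}{16}} - 2124 = \frac{1}{4} \cdot 16 - 2124 = 4 - 2124 = -2120$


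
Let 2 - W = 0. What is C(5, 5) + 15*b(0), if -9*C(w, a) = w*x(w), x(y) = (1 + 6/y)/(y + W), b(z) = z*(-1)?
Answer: -11/63 ≈ -0.17460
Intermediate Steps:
W = 2 (W = 2 - 1*0 = 2 + 0 = 2)
b(z) = -z
x(y) = (1 + 6/y)/(2 + y) (x(y) = (1 + 6/y)/(y + 2) = (1 + 6/y)/(2 + y))
C(w, a) = -(6 + w)/(9*(2 + w)) (C(w, a) = -w*(6 + w)/(w*(2 + w))/9 = -(6 + w)/(9*(2 + w)))
C(5, 5) + 15*b(0) = (-6 - 1*5)/(9*(2 + 5)) + 15*(-1*0) = (1/9)*(-6 - 5)/7 + 15*0 = (1/9)*(1/7)*(-11) + 0 = -11/63 + 0 = -11/63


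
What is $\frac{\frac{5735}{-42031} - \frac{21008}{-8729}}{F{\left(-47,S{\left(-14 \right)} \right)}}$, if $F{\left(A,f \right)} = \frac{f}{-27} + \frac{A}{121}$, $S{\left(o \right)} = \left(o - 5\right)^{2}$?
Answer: $- \frac{247379150601}{1499240229550} \approx -0.165$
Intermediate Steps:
$S{\left(o \right)} = \left(-5 + o\right)^{2}$
$F{\left(A,f \right)} = - \frac{f}{27} + \frac{A}{121}$ ($F{\left(A,f \right)} = f \left(- \frac{1}{27}\right) + A \frac{1}{121} = - \frac{f}{27} + \frac{A}{121}$)
$\frac{\frac{5735}{-42031} - \frac{21008}{-8729}}{F{\left(-47,S{\left(-14 \right)} \right)}} = \frac{\frac{5735}{-42031} - \frac{21008}{-8729}}{- \frac{\left(-5 - 14\right)^{2}}{27} + \frac{1}{121} \left(-47\right)} = \frac{5735 \left(- \frac{1}{42031}\right) - - \frac{21008}{8729}}{- \frac{\left(-19\right)^{2}}{27} - \frac{47}{121}} = \frac{- \frac{5735}{42031} + \frac{21008}{8729}}{\left(- \frac{1}{27}\right) 361 - \frac{47}{121}} = \frac{832926433}{366888599 \left(- \frac{361}{27} - \frac{47}{121}\right)} = \frac{832926433}{366888599 \left(- \frac{44950}{3267}\right)} = \frac{832926433}{366888599} \left(- \frac{3267}{44950}\right) = - \frac{247379150601}{1499240229550}$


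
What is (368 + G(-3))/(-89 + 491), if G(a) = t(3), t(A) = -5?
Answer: 121/134 ≈ 0.90298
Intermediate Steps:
G(a) = -5
(368 + G(-3))/(-89 + 491) = (368 - 5)/(-89 + 491) = 363/402 = 363*(1/402) = 121/134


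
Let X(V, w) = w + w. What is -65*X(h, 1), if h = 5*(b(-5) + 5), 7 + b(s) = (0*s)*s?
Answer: -130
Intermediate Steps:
b(s) = -7 (b(s) = -7 + (0*s)*s = -7 + 0*s = -7 + 0 = -7)
h = -10 (h = 5*(-7 + 5) = 5*(-2) = -10)
X(V, w) = 2*w
-65*X(h, 1) = -130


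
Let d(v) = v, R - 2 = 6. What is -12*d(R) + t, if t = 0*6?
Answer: -96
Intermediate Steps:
R = 8 (R = 2 + 6 = 8)
t = 0
-12*d(R) + t = -12*8 + 0 = -96 + 0 = -96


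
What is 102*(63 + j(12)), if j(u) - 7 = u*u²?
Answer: 183396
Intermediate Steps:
j(u) = 7 + u³ (j(u) = 7 + u*u² = 7 + u³)
102*(63 + j(12)) = 102*(63 + (7 + 12³)) = 102*(63 + (7 + 1728)) = 102*(63 + 1735) = 102*1798 = 183396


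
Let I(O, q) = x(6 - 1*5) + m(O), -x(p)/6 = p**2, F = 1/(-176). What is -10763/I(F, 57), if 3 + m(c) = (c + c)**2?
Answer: 83348672/69695 ≈ 1195.9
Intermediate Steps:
F = -1/176 ≈ -0.0056818
x(p) = -6*p**2
m(c) = -3 + 4*c**2 (m(c) = -3 + (c + c)**2 = -3 + (2*c)**2 = -3 + 4*c**2)
I(O, q) = -9 + 4*O**2 (I(O, q) = -6*(6 - 1*5)**2 + (-3 + 4*O**2) = -6*(6 - 5)**2 + (-3 + 4*O**2) = -6*1**2 + (-3 + 4*O**2) = -6*1 + (-3 + 4*O**2) = -6 + (-3 + 4*O**2) = -9 + 4*O**2)
-10763/I(F, 57) = -10763/(-9 + 4*(-1/176)**2) = -10763/(-9 + 4*(1/30976)) = -10763/(-9 + 1/7744) = -10763/(-69695/7744) = -10763*(-7744/69695) = 83348672/69695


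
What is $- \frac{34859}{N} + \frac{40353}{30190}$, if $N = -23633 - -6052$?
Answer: $\frac{1761839303}{530770390} \approx 3.3194$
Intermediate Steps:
$N = -17581$ ($N = -23633 + 6052 = -17581$)
$- \frac{34859}{N} + \frac{40353}{30190} = - \frac{34859}{-17581} + \frac{40353}{30190} = \left(-34859\right) \left(- \frac{1}{17581}\right) + 40353 \cdot \frac{1}{30190} = \frac{34859}{17581} + \frac{40353}{30190} = \frac{1761839303}{530770390}$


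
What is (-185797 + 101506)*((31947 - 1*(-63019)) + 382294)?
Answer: -40228722660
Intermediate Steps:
(-185797 + 101506)*((31947 - 1*(-63019)) + 382294) = -84291*((31947 + 63019) + 382294) = -84291*(94966 + 382294) = -84291*477260 = -40228722660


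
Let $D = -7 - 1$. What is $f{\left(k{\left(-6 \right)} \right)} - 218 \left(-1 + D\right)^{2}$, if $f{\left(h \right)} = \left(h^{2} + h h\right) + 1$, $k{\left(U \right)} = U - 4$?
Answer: $-17457$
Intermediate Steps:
$k{\left(U \right)} = -4 + U$ ($k{\left(U \right)} = U - 4 = -4 + U$)
$D = -8$
$f{\left(h \right)} = 1 + 2 h^{2}$ ($f{\left(h \right)} = \left(h^{2} + h^{2}\right) + 1 = 2 h^{2} + 1 = 1 + 2 h^{2}$)
$f{\left(k{\left(-6 \right)} \right)} - 218 \left(-1 + D\right)^{2} = \left(1 + 2 \left(-4 - 6\right)^{2}\right) - 218 \left(-1 - 8\right)^{2} = \left(1 + 2 \left(-10\right)^{2}\right) - 218 \left(-9\right)^{2} = \left(1 + 2 \cdot 100\right) - 17658 = \left(1 + 200\right) - 17658 = 201 - 17658 = -17457$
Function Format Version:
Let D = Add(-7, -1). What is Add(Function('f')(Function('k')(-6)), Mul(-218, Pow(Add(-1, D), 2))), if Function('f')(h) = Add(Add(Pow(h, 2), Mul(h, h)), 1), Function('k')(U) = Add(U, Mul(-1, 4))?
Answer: -17457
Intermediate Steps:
Function('k')(U) = Add(-4, U) (Function('k')(U) = Add(U, -4) = Add(-4, U))
D = -8
Function('f')(h) = Add(1, Mul(2, Pow(h, 2))) (Function('f')(h) = Add(Add(Pow(h, 2), Pow(h, 2)), 1) = Add(Mul(2, Pow(h, 2)), 1) = Add(1, Mul(2, Pow(h, 2))))
Add(Function('f')(Function('k')(-6)), Mul(-218, Pow(Add(-1, D), 2))) = Add(Add(1, Mul(2, Pow(Add(-4, -6), 2))), Mul(-218, Pow(Add(-1, -8), 2))) = Add(Add(1, Mul(2, Pow(-10, 2))), Mul(-218, Pow(-9, 2))) = Add(Add(1, Mul(2, 100)), Mul(-218, 81)) = Add(Add(1, 200), -17658) = Add(201, -17658) = -17457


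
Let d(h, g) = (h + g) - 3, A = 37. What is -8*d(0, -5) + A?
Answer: 101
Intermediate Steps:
d(h, g) = -3 + g + h (d(h, g) = (g + h) - 3 = -3 + g + h)
-8*d(0, -5) + A = -8*(-3 - 5 + 0) + 37 = -8*(-8) + 37 = 64 + 37 = 101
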